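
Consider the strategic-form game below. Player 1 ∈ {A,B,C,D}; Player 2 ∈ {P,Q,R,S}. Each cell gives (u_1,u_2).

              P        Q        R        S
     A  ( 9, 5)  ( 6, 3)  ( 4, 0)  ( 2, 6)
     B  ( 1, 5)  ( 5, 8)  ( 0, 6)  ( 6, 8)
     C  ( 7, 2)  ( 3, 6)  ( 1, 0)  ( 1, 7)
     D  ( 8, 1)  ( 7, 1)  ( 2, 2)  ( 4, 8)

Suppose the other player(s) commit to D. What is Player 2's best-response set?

argmax u_2 = {S}

u_2(P vs D) = 1
u_2(Q vs D) = 1
u_2(R vs D) = 2
u_2(S vs D) = 8
max payoff 8 at {S}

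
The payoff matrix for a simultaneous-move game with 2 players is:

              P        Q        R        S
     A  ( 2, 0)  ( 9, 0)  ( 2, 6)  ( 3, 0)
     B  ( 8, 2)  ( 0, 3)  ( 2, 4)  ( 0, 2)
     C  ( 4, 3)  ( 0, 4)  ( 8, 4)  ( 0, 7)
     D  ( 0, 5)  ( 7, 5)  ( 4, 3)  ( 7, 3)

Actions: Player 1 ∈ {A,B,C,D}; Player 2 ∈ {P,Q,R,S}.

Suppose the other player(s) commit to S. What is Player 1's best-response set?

argmax u_1 = {D}

u_1(A vs S) = 3
u_1(B vs S) = 0
u_1(C vs S) = 0
u_1(D vs S) = 7
max payoff 7 at {D}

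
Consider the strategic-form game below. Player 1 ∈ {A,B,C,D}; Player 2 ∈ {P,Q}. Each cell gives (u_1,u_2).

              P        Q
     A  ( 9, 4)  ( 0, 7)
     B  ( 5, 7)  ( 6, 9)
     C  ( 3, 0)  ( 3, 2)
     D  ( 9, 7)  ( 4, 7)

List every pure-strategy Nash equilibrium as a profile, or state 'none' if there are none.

(A,P): not NE [P2→Q gives 7>4]
(A,Q): not NE [P1→B gives 6>0]
(B,P): not NE [P1→D gives 9>5; P2→Q gives 9>7]
(B,Q): NE
(C,P): not NE [P1→D gives 9>3; P2→Q gives 2>0]
(C,Q): not NE [P1→B gives 6>3]
(D,P): NE
(D,Q): not NE [P1→B gives 6>4]

NE set: (B,Q), (D,P)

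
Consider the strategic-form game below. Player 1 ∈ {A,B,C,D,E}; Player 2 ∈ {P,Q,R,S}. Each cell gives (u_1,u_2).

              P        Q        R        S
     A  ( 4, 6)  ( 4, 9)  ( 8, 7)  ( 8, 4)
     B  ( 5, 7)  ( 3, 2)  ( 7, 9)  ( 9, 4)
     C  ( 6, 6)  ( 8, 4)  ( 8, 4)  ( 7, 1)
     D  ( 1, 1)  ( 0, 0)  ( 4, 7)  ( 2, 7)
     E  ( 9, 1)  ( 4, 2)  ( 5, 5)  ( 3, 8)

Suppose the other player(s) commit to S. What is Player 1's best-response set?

u_1(A vs S) = 8
u_1(B vs S) = 9
u_1(C vs S) = 7
u_1(D vs S) = 2
u_1(E vs S) = 3
max payoff 9 at {B}

argmax u_1 = {B}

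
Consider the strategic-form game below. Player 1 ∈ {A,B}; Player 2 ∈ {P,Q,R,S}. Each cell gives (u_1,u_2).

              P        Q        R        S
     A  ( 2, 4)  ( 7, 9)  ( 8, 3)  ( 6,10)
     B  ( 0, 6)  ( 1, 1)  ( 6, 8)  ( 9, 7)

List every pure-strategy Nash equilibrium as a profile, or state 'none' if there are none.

(A,P): not NE [P2→S gives 10>4]
(A,Q): not NE [P2→S gives 10>9]
(A,R): not NE [P2→S gives 10>3]
(A,S): not NE [P1→B gives 9>6]
(B,P): not NE [P1→A gives 2>0; P2→R gives 8>6]
(B,Q): not NE [P1→A gives 7>1; P2→R gives 8>1]
(B,R): not NE [P1→A gives 8>6]
(B,S): not NE [P2→R gives 8>7]

PSNE: ∅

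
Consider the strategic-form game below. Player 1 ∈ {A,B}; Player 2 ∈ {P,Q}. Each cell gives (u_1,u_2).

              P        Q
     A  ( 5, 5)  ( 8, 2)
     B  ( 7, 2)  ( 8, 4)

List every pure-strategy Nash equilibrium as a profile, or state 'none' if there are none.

Nash profiles: (B,Q)

(A,P): not NE [P1→B gives 7>5]
(A,Q): not NE [P2→P gives 5>2]
(B,P): not NE [P2→Q gives 4>2]
(B,Q): NE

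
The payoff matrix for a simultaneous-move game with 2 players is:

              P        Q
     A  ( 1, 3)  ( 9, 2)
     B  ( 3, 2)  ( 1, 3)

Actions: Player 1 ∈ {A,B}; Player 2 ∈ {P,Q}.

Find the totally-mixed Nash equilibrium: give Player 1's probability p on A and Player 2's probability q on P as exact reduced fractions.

p=1/2, q=4/5

P1 indiff ⇒ q·1+(1-q)·9 = q·3+(1-q)·1 ⇒ q(-2) = (1-q)(-8) ⇒ q = 4/5
P2 indiff ⇒ p·3+(1-p)·2 = p·2+(1-p)·3 ⇒ p(1) = (1-p)(1) ⇒ p = 1/2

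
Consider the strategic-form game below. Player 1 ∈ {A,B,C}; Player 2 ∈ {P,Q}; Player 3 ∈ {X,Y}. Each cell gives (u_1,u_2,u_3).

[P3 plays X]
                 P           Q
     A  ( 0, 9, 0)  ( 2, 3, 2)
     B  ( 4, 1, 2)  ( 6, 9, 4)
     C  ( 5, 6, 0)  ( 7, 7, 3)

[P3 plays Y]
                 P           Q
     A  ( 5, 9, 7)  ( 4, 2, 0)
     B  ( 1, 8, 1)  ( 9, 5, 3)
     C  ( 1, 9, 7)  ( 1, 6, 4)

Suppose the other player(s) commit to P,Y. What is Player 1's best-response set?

u_1(A vs P,Y) = 5
u_1(B vs P,Y) = 1
u_1(C vs P,Y) = 1
max payoff 5 at {A}

argmax u_1 = {A}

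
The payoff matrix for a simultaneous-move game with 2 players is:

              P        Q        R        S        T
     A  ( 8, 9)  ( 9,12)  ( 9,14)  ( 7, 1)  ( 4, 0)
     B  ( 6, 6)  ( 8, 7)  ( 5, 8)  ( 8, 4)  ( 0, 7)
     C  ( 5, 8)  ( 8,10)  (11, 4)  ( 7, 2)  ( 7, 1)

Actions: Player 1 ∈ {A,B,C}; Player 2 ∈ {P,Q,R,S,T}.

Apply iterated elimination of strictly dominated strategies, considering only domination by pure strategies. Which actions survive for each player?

P2 drop P (Q beats it: A:12>9 B:7>6 C:10>8)
P2 drop S (Q beats it: A:12>1 B:7>4 C:10>2)
P1 drop B (A beats it: Q:9>8 R:9>5 T:4>0)
P2 drop T (Q beats it: A:12>0 C:10>1)
P1→{A,C} P2→{Q,R}

Remaining: P1:{A,C} P2:{Q,R}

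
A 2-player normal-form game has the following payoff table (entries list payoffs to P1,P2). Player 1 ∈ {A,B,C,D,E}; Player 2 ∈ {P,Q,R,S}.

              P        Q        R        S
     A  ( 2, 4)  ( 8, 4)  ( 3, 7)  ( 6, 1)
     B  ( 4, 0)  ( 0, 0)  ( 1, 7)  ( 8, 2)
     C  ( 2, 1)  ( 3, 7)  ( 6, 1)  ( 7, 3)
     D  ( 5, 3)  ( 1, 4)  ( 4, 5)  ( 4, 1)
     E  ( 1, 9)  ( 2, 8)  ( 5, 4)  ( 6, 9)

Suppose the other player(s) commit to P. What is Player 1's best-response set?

u_1(A vs P) = 2
u_1(B vs P) = 4
u_1(C vs P) = 2
u_1(D vs P) = 5
u_1(E vs P) = 1
max payoff 5 at {D}

BR_1 = {D}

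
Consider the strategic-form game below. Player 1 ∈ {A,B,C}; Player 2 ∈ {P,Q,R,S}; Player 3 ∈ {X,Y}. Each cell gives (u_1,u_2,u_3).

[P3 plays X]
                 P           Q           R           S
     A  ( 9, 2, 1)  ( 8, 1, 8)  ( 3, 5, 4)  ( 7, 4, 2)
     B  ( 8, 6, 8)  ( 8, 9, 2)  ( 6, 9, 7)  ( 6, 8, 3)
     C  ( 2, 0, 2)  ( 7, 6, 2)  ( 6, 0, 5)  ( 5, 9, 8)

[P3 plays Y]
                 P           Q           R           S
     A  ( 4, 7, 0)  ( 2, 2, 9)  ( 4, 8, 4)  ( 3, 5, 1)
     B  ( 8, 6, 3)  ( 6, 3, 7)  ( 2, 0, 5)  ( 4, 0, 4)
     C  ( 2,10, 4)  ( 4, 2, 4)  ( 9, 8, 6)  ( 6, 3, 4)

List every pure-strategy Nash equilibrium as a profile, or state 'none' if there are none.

PSNE = {(B,R,X)}

(A,P,X): not NE [P2→R gives 5>2]
(A,P,Y): not NE [P1→B gives 8>4; P2→R gives 8>7; P3→X gives 1>0]
(A,Q,X): not NE [P2→R gives 5>1; P3→Y gives 9>8]
(A,Q,Y): not NE [P1→B gives 6>2; P2→R gives 8>2]
(A,R,X): not NE [P1→C gives 6>3]
(A,R,Y): not NE [P1→C gives 9>4]
(A,S,X): not NE [P2→R gives 5>4]
(A,S,Y): not NE [P1→C gives 6>3; P2→R gives 8>5; P3→X gives 2>1]
(B,P,X): not NE [P1→A gives 9>8; P2→R gives 9>6]
(B,P,Y): not NE [P3→X gives 8>3]
(B,Q,X): not NE [P3→Y gives 7>2]
(B,Q,Y): not NE [P2→P gives 6>3]
(B,R,X): NE
(B,R,Y): not NE [P1→C gives 9>2; P2→P gives 6>0; P3→X gives 7>5]
(B,S,X): not NE [P1→A gives 7>6; P2→R gives 9>8; P3→Y gives 4>3]
(B,S,Y): not NE [P1→C gives 6>4; P2→P gives 6>0]
(C,P,X): not NE [P1→A gives 9>2; P2→S gives 9>0; P3→Y gives 4>2]
(C,P,Y): not NE [P1→B gives 8>2]
(C,Q,X): not NE [P1→B gives 8>7; P2→S gives 9>6; P3→Y gives 4>2]
(C,Q,Y): not NE [P1→B gives 6>4; P2→P gives 10>2]
(C,R,X): not NE [P2→S gives 9>0; P3→Y gives 6>5]
(C,R,Y): not NE [P2→P gives 10>8]
(C,S,X): not NE [P1→A gives 7>5]
(C,S,Y): not NE [P2→P gives 10>3; P3→X gives 8>4]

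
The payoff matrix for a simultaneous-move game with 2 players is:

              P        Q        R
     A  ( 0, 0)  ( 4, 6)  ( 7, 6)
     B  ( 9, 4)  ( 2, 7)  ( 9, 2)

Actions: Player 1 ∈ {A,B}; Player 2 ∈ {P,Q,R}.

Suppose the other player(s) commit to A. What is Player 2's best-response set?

argmax u_2 = {Q,R}

u_2(P vs A) = 0
u_2(Q vs A) = 6
u_2(R vs A) = 6
max payoff 6 at {Q,R}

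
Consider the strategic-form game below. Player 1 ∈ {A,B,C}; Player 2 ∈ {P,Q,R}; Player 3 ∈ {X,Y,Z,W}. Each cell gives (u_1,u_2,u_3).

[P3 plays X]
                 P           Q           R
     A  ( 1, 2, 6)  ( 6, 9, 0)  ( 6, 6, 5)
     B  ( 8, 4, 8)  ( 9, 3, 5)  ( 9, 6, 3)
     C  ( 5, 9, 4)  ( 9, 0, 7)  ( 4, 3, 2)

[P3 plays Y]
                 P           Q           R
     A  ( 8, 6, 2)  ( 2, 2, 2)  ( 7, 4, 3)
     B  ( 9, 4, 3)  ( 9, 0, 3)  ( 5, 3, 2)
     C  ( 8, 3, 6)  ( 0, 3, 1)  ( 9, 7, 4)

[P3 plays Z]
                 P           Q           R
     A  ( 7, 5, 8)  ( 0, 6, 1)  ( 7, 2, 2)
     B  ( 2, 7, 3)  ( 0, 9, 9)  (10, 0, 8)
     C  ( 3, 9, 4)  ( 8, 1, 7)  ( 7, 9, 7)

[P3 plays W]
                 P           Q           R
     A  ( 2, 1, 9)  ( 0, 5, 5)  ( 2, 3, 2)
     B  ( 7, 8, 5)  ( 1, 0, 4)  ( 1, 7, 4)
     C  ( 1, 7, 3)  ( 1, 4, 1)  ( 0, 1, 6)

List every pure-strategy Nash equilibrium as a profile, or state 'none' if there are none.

No pure NE.

(A,P,X): not NE [P1→B gives 8>1; P2→Q gives 9>2; P3→W gives 9>6]
(A,P,Y): not NE [P1→B gives 9>8; P3→W gives 9>2]
(A,P,Z): not NE [P2→Q gives 6>5; P3→W gives 9>8]
(A,P,W): not NE [P1→B gives 7>2; P2→Q gives 5>1]
(A,Q,X): not NE [P1→C gives 9>6; P3→W gives 5>0]
(A,Q,Y): not NE [P1→B gives 9>2; P2→P gives 6>2; P3→W gives 5>2]
(A,Q,Z): not NE [P1→C gives 8>0; P3→W gives 5>1]
(A,Q,W): not NE [P1→C gives 1>0]
(A,R,X): not NE [P1→B gives 9>6; P2→Q gives 9>6]
(A,R,Y): not NE [P1→C gives 9>7; P2→P gives 6>4; P3→X gives 5>3]
(A,R,Z): not NE [P1→B gives 10>7; P2→Q gives 6>2; P3→X gives 5>2]
(A,R,W): not NE [P2→Q gives 5>3; P3→X gives 5>2]
(B,P,X): not NE [P2→R gives 6>4]
(B,P,Y): not NE [P3→X gives 8>3]
(B,P,Z): not NE [P1→A gives 7>2; P2→Q gives 9>7; P3→X gives 8>3]
(B,P,W): not NE [P3→X gives 8>5]
(B,Q,X): not NE [P2→R gives 6>3; P3→Z gives 9>5]
(B,Q,Y): not NE [P2→P gives 4>0; P3→Z gives 9>3]
(B,Q,Z): not NE [P1→C gives 8>0]
(B,Q,W): not NE [P2→P gives 8>0; P3→Z gives 9>4]
(B,R,X): not NE [P3→Z gives 8>3]
(B,R,Y): not NE [P1→C gives 9>5; P2→P gives 4>3; P3→Z gives 8>2]
(B,R,Z): not NE [P2→Q gives 9>0]
(B,R,W): not NE [P1→A gives 2>1; P2→P gives 8>7; P3→Z gives 8>4]
(C,P,X): not NE [P1→B gives 8>5; P3→Y gives 6>4]
(C,P,Y): not NE [P1→B gives 9>8; P2→R gives 7>3]
(C,P,Z): not NE [P1→A gives 7>3; P3→Y gives 6>4]
(C,P,W): not NE [P1→B gives 7>1; P3→Y gives 6>3]
(C,Q,X): not NE [P2→P gives 9>0]
(C,Q,Y): not NE [P1→B gives 9>0; P2→R gives 7>3; P3→Z gives 7>1]
(C,Q,Z): not NE [P2→R gives 9>1]
(C,Q,W): not NE [P2→P gives 7>4; P3→Z gives 7>1]
(C,R,X): not NE [P1→B gives 9>4; P2→P gives 9>3; P3→Z gives 7>2]
(C,R,Y): not NE [P3→Z gives 7>4]
(C,R,Z): not NE [P1→B gives 10>7]
(C,R,W): not NE [P1→A gives 2>0; P2→P gives 7>1; P3→Z gives 7>6]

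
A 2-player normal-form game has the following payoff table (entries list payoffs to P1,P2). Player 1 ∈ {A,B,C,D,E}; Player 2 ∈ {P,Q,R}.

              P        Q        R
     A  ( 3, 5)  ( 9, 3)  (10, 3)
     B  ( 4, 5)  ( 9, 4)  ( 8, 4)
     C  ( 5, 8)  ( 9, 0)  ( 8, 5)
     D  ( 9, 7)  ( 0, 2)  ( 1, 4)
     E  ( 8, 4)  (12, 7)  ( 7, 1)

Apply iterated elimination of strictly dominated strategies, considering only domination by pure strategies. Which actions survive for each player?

Survivors P1:{D,E} P2:{P,Q}

P2 drop R (P beats it: A:5>3 B:5>4 C:8>5 D:7>4 E:4>1)
P1 drop A (E beats it: P:8>3 Q:12>9)
P1 drop B (E beats it: P:8>4 Q:12>9)
P1 drop C (E beats it: P:8>5 Q:12>9)
P1→{D,E} P2→{P,Q}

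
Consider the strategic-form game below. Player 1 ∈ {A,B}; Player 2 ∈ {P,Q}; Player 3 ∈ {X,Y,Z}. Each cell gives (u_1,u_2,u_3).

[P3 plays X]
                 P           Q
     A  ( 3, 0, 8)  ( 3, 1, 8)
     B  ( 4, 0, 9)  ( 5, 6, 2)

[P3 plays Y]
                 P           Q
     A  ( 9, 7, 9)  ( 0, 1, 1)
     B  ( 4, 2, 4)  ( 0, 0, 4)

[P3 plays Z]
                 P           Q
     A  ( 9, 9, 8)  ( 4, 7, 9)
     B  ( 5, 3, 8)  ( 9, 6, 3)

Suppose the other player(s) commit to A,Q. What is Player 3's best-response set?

P3 best: {Z}

u_3(X vs A,Q) = 8
u_3(Y vs A,Q) = 1
u_3(Z vs A,Q) = 9
max payoff 9 at {Z}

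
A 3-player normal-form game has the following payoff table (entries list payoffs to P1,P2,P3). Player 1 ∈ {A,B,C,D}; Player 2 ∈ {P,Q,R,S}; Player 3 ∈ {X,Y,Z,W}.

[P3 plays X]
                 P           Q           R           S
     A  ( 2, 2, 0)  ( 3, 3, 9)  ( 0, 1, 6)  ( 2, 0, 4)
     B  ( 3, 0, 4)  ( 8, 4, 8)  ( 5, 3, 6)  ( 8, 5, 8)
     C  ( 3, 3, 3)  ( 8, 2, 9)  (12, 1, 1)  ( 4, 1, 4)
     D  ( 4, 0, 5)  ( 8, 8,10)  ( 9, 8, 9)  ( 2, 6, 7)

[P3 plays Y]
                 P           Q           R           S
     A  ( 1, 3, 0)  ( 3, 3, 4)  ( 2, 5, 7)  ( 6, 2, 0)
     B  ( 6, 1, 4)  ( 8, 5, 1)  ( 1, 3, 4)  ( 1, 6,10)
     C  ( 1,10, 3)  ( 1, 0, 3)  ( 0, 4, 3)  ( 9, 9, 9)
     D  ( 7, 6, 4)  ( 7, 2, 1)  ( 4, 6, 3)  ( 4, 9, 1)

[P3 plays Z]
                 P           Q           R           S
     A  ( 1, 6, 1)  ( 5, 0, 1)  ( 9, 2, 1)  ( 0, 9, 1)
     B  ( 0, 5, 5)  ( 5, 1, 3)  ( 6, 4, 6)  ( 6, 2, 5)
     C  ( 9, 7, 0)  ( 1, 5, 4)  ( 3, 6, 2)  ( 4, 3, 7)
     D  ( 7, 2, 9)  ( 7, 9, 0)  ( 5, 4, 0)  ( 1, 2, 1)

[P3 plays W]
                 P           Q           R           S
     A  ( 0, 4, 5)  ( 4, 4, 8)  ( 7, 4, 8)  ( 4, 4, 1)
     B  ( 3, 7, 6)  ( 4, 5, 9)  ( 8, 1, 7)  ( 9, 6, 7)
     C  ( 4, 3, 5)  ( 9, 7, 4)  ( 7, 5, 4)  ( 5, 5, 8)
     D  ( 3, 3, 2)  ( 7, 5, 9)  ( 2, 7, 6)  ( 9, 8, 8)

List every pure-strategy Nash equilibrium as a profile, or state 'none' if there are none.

(A,P,X): not NE [P1→D gives 4>2; P2→Q gives 3>2; P3→W gives 5>0]
(A,P,Y): not NE [P1→D gives 7>1; P2→R gives 5>3; P3→W gives 5>0]
(A,P,Z): not NE [P1→C gives 9>1; P2→S gives 9>6; P3→W gives 5>1]
(A,P,W): not NE [P1→C gives 4>0]
(A,Q,X): not NE [P1→D gives 8>3]
(A,Q,Y): not NE [P1→B gives 8>3; P2→R gives 5>3; P3→X gives 9>4]
(A,Q,Z): not NE [P1→D gives 7>5; P2→S gives 9>0; P3→X gives 9>1]
(A,Q,W): not NE [P1→C gives 9>4; P3→X gives 9>8]
(A,R,X): not NE [P1→C gives 12>0; P2→Q gives 3>1; P3→W gives 8>6]
(A,R,Y): not NE [P1→D gives 4>2; P3→W gives 8>7]
(A,R,Z): not NE [P2→S gives 9>2; P3→W gives 8>1]
(A,R,W): not NE [P1→B gives 8>7]
(A,S,X): not NE [P1→B gives 8>2; P2→Q gives 3>0]
(A,S,Y): not NE [P1→C gives 9>6; P2→R gives 5>2; P3→X gives 4>0]
(A,S,Z): not NE [P1→B gives 6>0; P3→X gives 4>1]
(A,S,W): not NE [P1→D gives 9>4; P3→X gives 4>1]
(B,P,X): not NE [P1→D gives 4>3; P2→S gives 5>0; P3→W gives 6>4]
(B,P,Y): not NE [P1→D gives 7>6; P2→S gives 6>1; P3→W gives 6>4]
(B,P,Z): not NE [P1→C gives 9>0; P3→W gives 6>5]
(B,P,W): not NE [P1→C gives 4>3]
(B,Q,X): not NE [P2→S gives 5>4; P3→W gives 9>8]
(B,Q,Y): not NE [P2→S gives 6>5; P3→W gives 9>1]
(B,Q,Z): not NE [P1→D gives 7>5; P2→P gives 5>1; P3→W gives 9>3]
(B,Q,W): not NE [P1→C gives 9>4; P2→P gives 7>5]
(B,R,X): not NE [P1→C gives 12>5; P2→S gives 5>3; P3→W gives 7>6]
(B,R,Y): not NE [P1→D gives 4>1; P2→S gives 6>3; P3→W gives 7>4]
(B,R,Z): not NE [P1→A gives 9>6; P2→P gives 5>4; P3→W gives 7>6]
(B,R,W): not NE [P2→P gives 7>1]
(B,S,X): not NE [P3→Y gives 10>8]
(B,S,Y): not NE [P1→C gives 9>1]
(B,S,Z): not NE [P2→P gives 5>2; P3→Y gives 10>5]
(B,S,W): not NE [P2→P gives 7>6; P3→Y gives 10>7]
(C,P,X): not NE [P1→D gives 4>3; P3→W gives 5>3]
(C,P,Y): not NE [P1→D gives 7>1; P3→W gives 5>3]
(C,P,Z): not NE [P3→W gives 5>0]
(C,P,W): not NE [P2→Q gives 7>3]
(C,Q,X): not NE [P2→P gives 3>2]
(C,Q,Y): not NE [P1→B gives 8>1; P2→P gives 10>0; P3→X gives 9>3]
(C,Q,Z): not NE [P1→D gives 7>1; P2→P gives 7>5; P3→X gives 9>4]
(C,Q,W): not NE [P3→X gives 9>4]
(C,R,X): not NE [P2→P gives 3>1; P3→W gives 4>1]
(C,R,Y): not NE [P1→D gives 4>0; P2→P gives 10>4; P3→W gives 4>3]
(C,R,Z): not NE [P1→A gives 9>3; P2→P gives 7>6; P3→W gives 4>2]
(C,R,W): not NE [P1→B gives 8>7; P2→Q gives 7>5]
(C,S,X): not NE [P1→B gives 8>4; P2→P gives 3>1; P3→Y gives 9>4]
(C,S,Y): not NE [P2→P gives 10>9]
(C,S,Z): not NE [P1→B gives 6>4; P2→P gives 7>3; P3→Y gives 9>7]
(C,S,W): not NE [P1→D gives 9>5; P2→Q gives 7>5; P3→Y gives 9>8]
(D,P,X): not NE [P2→R gives 8>0; P3→Z gives 9>5]
(D,P,Y): not NE [P2→S gives 9>6; P3→Z gives 9>4]
(D,P,Z): not NE [P1→C gives 9>7; P2→Q gives 9>2]
(D,P,W): not NE [P1→C gives 4>3; P2→S gives 8>3; P3→Z gives 9>2]
(D,Q,X): NE
(D,Q,Y): not NE [P1→B gives 8>7; P2→S gives 9>2; P3→X gives 10>1]
(D,Q,Z): not NE [P3→X gives 10>0]
(D,Q,W): not NE [P1→C gives 9>7; P2→S gives 8>5; P3→X gives 10>9]
(D,R,X): not NE [P1→C gives 12>9]
(D,R,Y): not NE [P2→S gives 9>6; P3→X gives 9>3]
(D,R,Z): not NE [P1→A gives 9>5; P2→Q gives 9>4; P3→X gives 9>0]
(D,R,W): not NE [P1→B gives 8>2; P2→S gives 8>7; P3→X gives 9>6]
(D,S,X): not NE [P1→B gives 8>2; P2→R gives 8>6; P3→W gives 8>7]
(D,S,Y): not NE [P1→C gives 9>4; P3→W gives 8>1]
(D,S,Z): not NE [P1→B gives 6>1; P2→Q gives 9>2; P3→W gives 8>1]
(D,S,W): NE

NE set: (D,Q,X), (D,S,W)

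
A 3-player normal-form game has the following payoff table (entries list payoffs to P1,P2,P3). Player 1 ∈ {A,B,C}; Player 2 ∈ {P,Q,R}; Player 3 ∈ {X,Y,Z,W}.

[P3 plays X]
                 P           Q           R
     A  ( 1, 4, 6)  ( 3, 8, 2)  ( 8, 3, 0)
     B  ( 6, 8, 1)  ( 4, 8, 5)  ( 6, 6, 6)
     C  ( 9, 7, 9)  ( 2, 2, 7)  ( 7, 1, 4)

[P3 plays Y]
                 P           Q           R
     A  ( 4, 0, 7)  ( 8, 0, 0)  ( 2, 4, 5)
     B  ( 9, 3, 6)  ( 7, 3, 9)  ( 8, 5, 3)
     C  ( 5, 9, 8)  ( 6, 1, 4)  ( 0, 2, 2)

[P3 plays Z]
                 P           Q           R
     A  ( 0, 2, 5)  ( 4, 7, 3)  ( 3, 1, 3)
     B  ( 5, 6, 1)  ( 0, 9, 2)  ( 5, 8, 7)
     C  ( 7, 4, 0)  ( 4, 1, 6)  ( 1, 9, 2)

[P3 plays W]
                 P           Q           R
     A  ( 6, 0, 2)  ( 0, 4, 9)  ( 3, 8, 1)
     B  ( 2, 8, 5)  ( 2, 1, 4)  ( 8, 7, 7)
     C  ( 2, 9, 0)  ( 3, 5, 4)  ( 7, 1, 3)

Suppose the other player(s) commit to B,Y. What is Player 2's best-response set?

u_2(P vs B,Y) = 3
u_2(Q vs B,Y) = 3
u_2(R vs B,Y) = 5
max payoff 5 at {R}

P2 best: {R}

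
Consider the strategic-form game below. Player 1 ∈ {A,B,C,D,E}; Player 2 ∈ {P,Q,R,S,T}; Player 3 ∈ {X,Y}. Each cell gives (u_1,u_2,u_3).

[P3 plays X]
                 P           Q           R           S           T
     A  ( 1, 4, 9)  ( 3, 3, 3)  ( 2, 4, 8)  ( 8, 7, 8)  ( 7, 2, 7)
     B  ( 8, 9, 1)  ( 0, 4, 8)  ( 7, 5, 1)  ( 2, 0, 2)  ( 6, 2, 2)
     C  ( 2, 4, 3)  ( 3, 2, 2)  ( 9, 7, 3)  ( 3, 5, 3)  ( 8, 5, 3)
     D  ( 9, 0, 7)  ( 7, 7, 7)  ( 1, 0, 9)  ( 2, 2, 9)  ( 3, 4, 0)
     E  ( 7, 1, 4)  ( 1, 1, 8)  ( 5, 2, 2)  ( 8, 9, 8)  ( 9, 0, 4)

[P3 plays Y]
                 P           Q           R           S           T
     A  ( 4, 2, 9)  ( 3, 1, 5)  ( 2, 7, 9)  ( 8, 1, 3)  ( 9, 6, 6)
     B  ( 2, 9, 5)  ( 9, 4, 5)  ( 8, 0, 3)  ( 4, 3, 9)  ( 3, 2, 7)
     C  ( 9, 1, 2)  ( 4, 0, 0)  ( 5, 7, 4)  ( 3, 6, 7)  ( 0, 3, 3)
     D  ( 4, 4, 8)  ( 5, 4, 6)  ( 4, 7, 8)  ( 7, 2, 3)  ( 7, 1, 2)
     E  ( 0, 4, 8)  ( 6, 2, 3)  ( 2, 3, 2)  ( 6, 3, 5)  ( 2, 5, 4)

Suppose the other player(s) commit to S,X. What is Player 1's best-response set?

BR_1 = {A,E}

u_1(A vs S,X) = 8
u_1(B vs S,X) = 2
u_1(C vs S,X) = 3
u_1(D vs S,X) = 2
u_1(E vs S,X) = 8
max payoff 8 at {A,E}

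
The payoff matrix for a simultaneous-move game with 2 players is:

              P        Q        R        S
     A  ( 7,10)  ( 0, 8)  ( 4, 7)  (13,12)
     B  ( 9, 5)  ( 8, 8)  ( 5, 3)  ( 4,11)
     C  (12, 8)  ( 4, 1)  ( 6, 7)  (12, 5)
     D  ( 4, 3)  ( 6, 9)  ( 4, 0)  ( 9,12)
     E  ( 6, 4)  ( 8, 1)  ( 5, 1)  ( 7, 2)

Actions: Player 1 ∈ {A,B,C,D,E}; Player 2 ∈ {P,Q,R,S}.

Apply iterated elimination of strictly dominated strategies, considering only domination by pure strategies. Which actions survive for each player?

IESDS → P1:{A,C} P2:{P,S}

P2 drop Q (S beats it: A:12>8 B:11>8 C:5>1 D:12>9 E:2>1)
P1 drop B (C beats it: P:12>9 R:6>5 S:12>4)
P1 drop D (C beats it: P:12>4 R:6>4 S:12>9)
P1 drop E (C beats it: P:12>6 R:6>5 S:12>7)
P2 drop R (P beats it: A:10>7 C:8>7)
P1→{A,C} P2→{P,S}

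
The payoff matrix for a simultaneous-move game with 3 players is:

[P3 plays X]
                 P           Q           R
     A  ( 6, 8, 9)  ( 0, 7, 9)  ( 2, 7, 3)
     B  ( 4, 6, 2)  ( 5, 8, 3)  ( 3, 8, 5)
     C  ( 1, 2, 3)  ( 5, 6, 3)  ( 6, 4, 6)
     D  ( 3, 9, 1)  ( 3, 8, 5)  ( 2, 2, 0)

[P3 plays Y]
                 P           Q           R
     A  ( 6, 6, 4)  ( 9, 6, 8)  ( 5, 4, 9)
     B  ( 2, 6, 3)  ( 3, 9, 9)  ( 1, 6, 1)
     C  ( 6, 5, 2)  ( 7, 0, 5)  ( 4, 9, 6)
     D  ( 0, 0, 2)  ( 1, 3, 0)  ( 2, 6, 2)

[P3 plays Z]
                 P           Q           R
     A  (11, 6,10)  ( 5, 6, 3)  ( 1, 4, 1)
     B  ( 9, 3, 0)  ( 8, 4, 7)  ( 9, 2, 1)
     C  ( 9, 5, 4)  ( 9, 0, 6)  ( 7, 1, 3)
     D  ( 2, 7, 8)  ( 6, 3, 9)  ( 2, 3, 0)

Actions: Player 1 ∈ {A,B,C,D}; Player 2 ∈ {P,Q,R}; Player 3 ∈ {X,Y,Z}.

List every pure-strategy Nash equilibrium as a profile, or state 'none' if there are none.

(A,P,X): not NE [P3→Z gives 10>9]
(A,P,Y): not NE [P3→Z gives 10>4]
(A,P,Z): NE
(A,Q,X): not NE [P1→C gives 5>0; P2→P gives 8>7]
(A,Q,Y): not NE [P3→X gives 9>8]
(A,Q,Z): not NE [P1→C gives 9>5; P3→X gives 9>3]
(A,R,X): not NE [P1→C gives 6>2; P2→P gives 8>7; P3→Y gives 9>3]
(A,R,Y): not NE [P2→Q gives 6>4]
(A,R,Z): not NE [P1→B gives 9>1; P2→Q gives 6>4; P3→Y gives 9>1]
(B,P,X): not NE [P1→A gives 6>4; P2→R gives 8>6; P3→Y gives 3>2]
(B,P,Y): not NE [P1→C gives 6>2; P2→Q gives 9>6]
(B,P,Z): not NE [P1→A gives 11>9; P2→Q gives 4>3; P3→Y gives 3>0]
(B,Q,X): not NE [P3→Y gives 9>3]
(B,Q,Y): not NE [P1→A gives 9>3]
(B,Q,Z): not NE [P1→C gives 9>8; P3→Y gives 9>7]
(B,R,X): not NE [P1→C gives 6>3]
(B,R,Y): not NE [P1→A gives 5>1; P2→Q gives 9>6; P3→X gives 5>1]
(B,R,Z): not NE [P2→Q gives 4>2; P3→X gives 5>1]
(C,P,X): not NE [P1→A gives 6>1; P2→Q gives 6>2; P3→Z gives 4>3]
(C,P,Y): not NE [P2→R gives 9>5; P3→Z gives 4>2]
(C,P,Z): not NE [P1→A gives 11>9]
(C,Q,X): not NE [P3→Z gives 6>3]
(C,Q,Y): not NE [P1→A gives 9>7; P2→R gives 9>0; P3→Z gives 6>5]
(C,Q,Z): not NE [P2→P gives 5>0]
(C,R,X): not NE [P2→Q gives 6>4]
(C,R,Y): not NE [P1→A gives 5>4]
(C,R,Z): not NE [P1→B gives 9>7; P2→P gives 5>1; P3→Y gives 6>3]
(D,P,X): not NE [P1→A gives 6>3; P3→Z gives 8>1]
(D,P,Y): not NE [P1→C gives 6>0; P2→R gives 6>0; P3→Z gives 8>2]
(D,P,Z): not NE [P1→A gives 11>2]
(D,Q,X): not NE [P1→C gives 5>3; P2→P gives 9>8; P3→Z gives 9>5]
(D,Q,Y): not NE [P1→A gives 9>1; P2→R gives 6>3; P3→Z gives 9>0]
(D,Q,Z): not NE [P1→C gives 9>6; P2→P gives 7>3]
(D,R,X): not NE [P1→C gives 6>2; P2→P gives 9>2; P3→Y gives 2>0]
(D,R,Y): not NE [P1→A gives 5>2]
(D,R,Z): not NE [P1→B gives 9>2; P2→P gives 7>3; P3→Y gives 2>0]

PSNE = {(A,P,Z)}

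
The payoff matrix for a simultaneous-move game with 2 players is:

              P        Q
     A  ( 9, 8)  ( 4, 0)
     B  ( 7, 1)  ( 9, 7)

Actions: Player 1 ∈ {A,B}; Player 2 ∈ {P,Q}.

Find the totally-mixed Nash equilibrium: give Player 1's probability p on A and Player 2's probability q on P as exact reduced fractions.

p=3/7, q=5/7

P1 indiff ⇒ q·9+(1-q)·4 = q·7+(1-q)·9 ⇒ q(2) = (1-q)(5) ⇒ q = 5/7
P2 indiff ⇒ p·8+(1-p)·1 = p·0+(1-p)·7 ⇒ p(8) = (1-p)(6) ⇒ p = 3/7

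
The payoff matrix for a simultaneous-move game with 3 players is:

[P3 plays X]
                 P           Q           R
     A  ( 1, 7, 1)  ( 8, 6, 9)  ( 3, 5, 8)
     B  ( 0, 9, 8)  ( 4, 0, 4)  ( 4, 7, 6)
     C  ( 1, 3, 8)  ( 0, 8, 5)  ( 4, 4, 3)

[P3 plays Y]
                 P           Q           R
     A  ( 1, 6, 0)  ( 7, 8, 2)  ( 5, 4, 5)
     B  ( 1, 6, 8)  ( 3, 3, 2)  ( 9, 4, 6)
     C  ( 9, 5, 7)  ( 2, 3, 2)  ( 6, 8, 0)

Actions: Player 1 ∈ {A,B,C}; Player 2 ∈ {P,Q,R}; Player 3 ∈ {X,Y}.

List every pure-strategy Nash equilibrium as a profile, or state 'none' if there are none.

(A,P,X): NE
(A,P,Y): not NE [P1→C gives 9>1; P2→Q gives 8>6; P3→X gives 1>0]
(A,Q,X): not NE [P2→P gives 7>6]
(A,Q,Y): not NE [P3→X gives 9>2]
(A,R,X): not NE [P1→C gives 4>3; P2→P gives 7>5]
(A,R,Y): not NE [P1→B gives 9>5; P2→Q gives 8>4; P3→X gives 8>5]
(B,P,X): not NE [P1→C gives 1>0]
(B,P,Y): not NE [P1→C gives 9>1]
(B,Q,X): not NE [P1→A gives 8>4; P2→P gives 9>0]
(B,Q,Y): not NE [P1→A gives 7>3; P2→P gives 6>3; P3→X gives 4>2]
(B,R,X): not NE [P2→P gives 9>7]
(B,R,Y): not NE [P2→P gives 6>4]
(C,P,X): not NE [P2→Q gives 8>3]
(C,P,Y): not NE [P2→R gives 8>5; P3→X gives 8>7]
(C,Q,X): not NE [P1→A gives 8>0]
(C,Q,Y): not NE [P1→A gives 7>2; P2→R gives 8>3; P3→X gives 5>2]
(C,R,X): not NE [P2→Q gives 8>4]
(C,R,Y): not NE [P1→B gives 9>6; P3→X gives 3>0]

NE set: (A,P,X)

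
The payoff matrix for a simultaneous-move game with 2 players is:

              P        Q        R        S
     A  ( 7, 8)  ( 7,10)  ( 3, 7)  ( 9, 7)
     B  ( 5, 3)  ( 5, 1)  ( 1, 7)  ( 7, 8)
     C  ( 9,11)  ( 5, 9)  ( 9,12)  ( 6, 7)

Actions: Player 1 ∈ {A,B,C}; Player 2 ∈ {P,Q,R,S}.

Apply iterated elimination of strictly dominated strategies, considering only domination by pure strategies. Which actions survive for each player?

P1 drop B (A beats it: P:7>5 Q:7>5 R:3>1 S:9>7)
P2 drop S (P beats it: A:8>7 C:11>7)
P1→{A,C} P2→{P,Q,R}

IESDS → P1:{A,C} P2:{P,Q,R}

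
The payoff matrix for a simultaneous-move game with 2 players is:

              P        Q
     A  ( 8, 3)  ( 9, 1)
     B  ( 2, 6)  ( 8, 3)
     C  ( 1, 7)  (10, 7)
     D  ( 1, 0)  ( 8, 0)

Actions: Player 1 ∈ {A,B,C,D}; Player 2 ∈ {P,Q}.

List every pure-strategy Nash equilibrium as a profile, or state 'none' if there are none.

NE set: (A,P), (C,Q)

(A,P): NE
(A,Q): not NE [P1→C gives 10>9; P2→P gives 3>1]
(B,P): not NE [P1→A gives 8>2]
(B,Q): not NE [P1→C gives 10>8; P2→P gives 6>3]
(C,P): not NE [P1→A gives 8>1]
(C,Q): NE
(D,P): not NE [P1→A gives 8>1]
(D,Q): not NE [P1→C gives 10>8]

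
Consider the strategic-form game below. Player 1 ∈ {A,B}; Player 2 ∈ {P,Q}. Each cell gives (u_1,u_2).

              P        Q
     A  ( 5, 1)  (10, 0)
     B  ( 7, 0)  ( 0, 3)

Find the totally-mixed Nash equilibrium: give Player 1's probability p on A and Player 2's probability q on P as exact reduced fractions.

P1 indiff ⇒ q·5+(1-q)·10 = q·7+(1-q)·0 ⇒ q(-2) = (1-q)(-10) ⇒ q = 5/6
P2 indiff ⇒ p·1+(1-p)·0 = p·0+(1-p)·3 ⇒ p(1) = (1-p)(3) ⇒ p = 3/4

p=3/4, q=5/6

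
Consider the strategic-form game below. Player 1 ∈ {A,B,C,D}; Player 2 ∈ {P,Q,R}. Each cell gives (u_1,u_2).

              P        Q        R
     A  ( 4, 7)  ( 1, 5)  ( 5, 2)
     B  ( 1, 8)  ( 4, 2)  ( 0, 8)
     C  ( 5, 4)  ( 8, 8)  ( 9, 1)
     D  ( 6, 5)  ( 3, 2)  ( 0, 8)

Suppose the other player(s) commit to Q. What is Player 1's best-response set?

P1 best: {C}

u_1(A vs Q) = 1
u_1(B vs Q) = 4
u_1(C vs Q) = 8
u_1(D vs Q) = 3
max payoff 8 at {C}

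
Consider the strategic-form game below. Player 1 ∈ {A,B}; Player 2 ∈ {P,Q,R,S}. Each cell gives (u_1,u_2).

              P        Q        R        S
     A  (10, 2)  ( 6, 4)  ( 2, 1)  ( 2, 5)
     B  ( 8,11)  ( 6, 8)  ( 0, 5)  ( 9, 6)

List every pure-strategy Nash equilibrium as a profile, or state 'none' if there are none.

PSNE: ∅

(A,P): not NE [P2→S gives 5>2]
(A,Q): not NE [P2→S gives 5>4]
(A,R): not NE [P2→S gives 5>1]
(A,S): not NE [P1→B gives 9>2]
(B,P): not NE [P1→A gives 10>8]
(B,Q): not NE [P2→P gives 11>8]
(B,R): not NE [P1→A gives 2>0; P2→P gives 11>5]
(B,S): not NE [P2→P gives 11>6]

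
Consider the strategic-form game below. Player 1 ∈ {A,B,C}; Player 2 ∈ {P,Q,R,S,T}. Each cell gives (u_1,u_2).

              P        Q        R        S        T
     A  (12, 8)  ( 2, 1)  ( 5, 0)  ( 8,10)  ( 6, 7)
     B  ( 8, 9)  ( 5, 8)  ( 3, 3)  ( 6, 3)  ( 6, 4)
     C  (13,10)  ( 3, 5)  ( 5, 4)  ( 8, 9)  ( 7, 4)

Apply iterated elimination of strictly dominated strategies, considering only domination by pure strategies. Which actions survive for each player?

Survivors P1:{A,C} P2:{P,S}

P2 drop Q (P beats it: A:8>1 B:9>8 C:10>5)
P1 drop B (C beats it: P:13>8 R:5>3 S:8>6 T:7>6)
P2 drop R (P beats it: A:8>0 C:10>4)
P2 drop T (P beats it: A:8>7 C:10>4)
P1→{A,C} P2→{P,S}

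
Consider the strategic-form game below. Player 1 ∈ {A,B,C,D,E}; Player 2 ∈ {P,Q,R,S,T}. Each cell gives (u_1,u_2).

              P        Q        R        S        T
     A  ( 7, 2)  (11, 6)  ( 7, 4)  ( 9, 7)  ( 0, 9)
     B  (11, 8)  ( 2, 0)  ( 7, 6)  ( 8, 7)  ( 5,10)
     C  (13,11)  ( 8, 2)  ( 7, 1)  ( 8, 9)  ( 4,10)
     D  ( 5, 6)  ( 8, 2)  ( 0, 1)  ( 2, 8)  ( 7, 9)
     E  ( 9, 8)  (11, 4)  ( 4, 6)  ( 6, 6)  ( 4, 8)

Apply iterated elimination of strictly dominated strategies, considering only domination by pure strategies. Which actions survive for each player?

P2 drop Q (S beats it: A:7>6 B:7>0 C:9>2 D:8>2 E:6>4)
P1 drop E (B beats it: P:11>9 R:7>4 S:8>6 T:5>4)
P2 drop R (S beats it: A:7>4 B:7>6 C:9>1 D:8>1)
P2 drop S (T beats it: A:9>7 B:10>7 C:10>9 D:9>8)
P1 drop A (B beats it: P:11>7 T:5>0)
P1→{B,C,D} P2→{P,T}

Survivors P1:{B,C,D} P2:{P,T}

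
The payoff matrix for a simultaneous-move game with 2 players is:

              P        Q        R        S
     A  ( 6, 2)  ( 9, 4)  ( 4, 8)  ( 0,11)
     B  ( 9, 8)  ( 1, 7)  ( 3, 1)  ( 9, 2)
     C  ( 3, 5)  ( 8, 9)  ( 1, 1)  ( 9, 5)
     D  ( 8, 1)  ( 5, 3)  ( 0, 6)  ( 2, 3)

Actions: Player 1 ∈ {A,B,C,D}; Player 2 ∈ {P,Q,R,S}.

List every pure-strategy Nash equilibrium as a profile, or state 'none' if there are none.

(A,P): not NE [P1→B gives 9>6; P2→S gives 11>2]
(A,Q): not NE [P2→S gives 11>4]
(A,R): not NE [P2→S gives 11>8]
(A,S): not NE [P1→C gives 9>0]
(B,P): NE
(B,Q): not NE [P1→A gives 9>1; P2→P gives 8>7]
(B,R): not NE [P1→A gives 4>3; P2→P gives 8>1]
(B,S): not NE [P2→P gives 8>2]
(C,P): not NE [P1→B gives 9>3; P2→Q gives 9>5]
(C,Q): not NE [P1→A gives 9>8]
(C,R): not NE [P1→A gives 4>1; P2→Q gives 9>1]
(C,S): not NE [P2→Q gives 9>5]
(D,P): not NE [P1→B gives 9>8; P2→R gives 6>1]
(D,Q): not NE [P1→A gives 9>5; P2→R gives 6>3]
(D,R): not NE [P1→A gives 4>0]
(D,S): not NE [P1→C gives 9>2; P2→R gives 6>3]

Nash profiles: (B,P)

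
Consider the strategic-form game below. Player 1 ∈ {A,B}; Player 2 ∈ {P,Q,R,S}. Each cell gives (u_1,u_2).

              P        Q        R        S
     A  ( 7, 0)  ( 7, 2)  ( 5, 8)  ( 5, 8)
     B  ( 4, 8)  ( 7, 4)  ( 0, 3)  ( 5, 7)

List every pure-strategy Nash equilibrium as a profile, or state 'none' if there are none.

(A,P): not NE [P2→S gives 8>0]
(A,Q): not NE [P2→S gives 8>2]
(A,R): NE
(A,S): NE
(B,P): not NE [P1→A gives 7>4]
(B,Q): not NE [P2→P gives 8>4]
(B,R): not NE [P1→A gives 5>0; P2→P gives 8>3]
(B,S): not NE [P2→P gives 8>7]

Nash profiles: (A,R), (A,S)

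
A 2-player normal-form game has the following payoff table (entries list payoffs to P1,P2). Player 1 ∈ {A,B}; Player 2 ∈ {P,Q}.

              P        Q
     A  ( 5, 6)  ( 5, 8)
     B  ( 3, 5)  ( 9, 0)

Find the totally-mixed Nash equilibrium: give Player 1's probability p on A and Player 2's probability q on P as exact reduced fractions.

p=5/7, q=2/3

P1 indiff ⇒ q·5+(1-q)·5 = q·3+(1-q)·9 ⇒ q(2) = (1-q)(4) ⇒ q = 2/3
P2 indiff ⇒ p·6+(1-p)·5 = p·8+(1-p)·0 ⇒ p(-2) = (1-p)(-5) ⇒ p = 5/7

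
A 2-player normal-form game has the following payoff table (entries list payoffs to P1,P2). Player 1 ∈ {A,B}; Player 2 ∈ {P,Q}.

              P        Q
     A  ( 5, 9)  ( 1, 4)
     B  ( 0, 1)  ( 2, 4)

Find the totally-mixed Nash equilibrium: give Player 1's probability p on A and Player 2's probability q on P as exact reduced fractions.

P1 indiff ⇒ q·5+(1-q)·1 = q·0+(1-q)·2 ⇒ q(5) = (1-q)(1) ⇒ q = 1/6
P2 indiff ⇒ p·9+(1-p)·1 = p·4+(1-p)·4 ⇒ p(5) = (1-p)(3) ⇒ p = 3/8

P1 mixes 3/8 on A; P2 mixes 1/6 on P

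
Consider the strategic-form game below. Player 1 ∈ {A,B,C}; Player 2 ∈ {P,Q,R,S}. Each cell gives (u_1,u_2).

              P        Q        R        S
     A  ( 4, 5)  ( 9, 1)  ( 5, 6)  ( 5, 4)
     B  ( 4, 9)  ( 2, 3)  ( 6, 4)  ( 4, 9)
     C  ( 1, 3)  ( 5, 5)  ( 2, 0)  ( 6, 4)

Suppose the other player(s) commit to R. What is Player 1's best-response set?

argmax u_1 = {B}

u_1(A vs R) = 5
u_1(B vs R) = 6
u_1(C vs R) = 2
max payoff 6 at {B}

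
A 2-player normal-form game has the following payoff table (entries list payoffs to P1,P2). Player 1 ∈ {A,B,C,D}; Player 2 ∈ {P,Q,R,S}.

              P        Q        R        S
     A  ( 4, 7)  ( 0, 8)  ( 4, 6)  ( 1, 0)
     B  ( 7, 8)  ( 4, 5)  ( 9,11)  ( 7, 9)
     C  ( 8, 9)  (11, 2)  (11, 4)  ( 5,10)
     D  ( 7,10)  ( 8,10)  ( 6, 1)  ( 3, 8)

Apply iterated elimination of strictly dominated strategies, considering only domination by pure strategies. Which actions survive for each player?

P1 drop A (B beats it: P:7>4 Q:4>0 R:9>4 S:7>1)
P1 drop D (C beats it: P:8>7 Q:11>8 R:11>6 S:5>3)
P2 drop P (S beats it: B:9>8 C:10>9)
P2 drop Q (R beats it: B:11>5 C:4>2)
P1→{B,C} P2→{R,S}

Remaining: P1:{B,C} P2:{R,S}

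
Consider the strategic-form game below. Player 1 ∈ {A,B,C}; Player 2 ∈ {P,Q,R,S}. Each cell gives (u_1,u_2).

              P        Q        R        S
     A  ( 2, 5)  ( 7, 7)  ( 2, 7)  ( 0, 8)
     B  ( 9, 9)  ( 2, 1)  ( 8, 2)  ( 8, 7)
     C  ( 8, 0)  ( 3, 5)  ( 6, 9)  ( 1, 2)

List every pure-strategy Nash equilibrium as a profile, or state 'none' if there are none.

(A,P): not NE [P1→B gives 9>2; P2→S gives 8>5]
(A,Q): not NE [P2→S gives 8>7]
(A,R): not NE [P1→B gives 8>2; P2→S gives 8>7]
(A,S): not NE [P1→B gives 8>0]
(B,P): NE
(B,Q): not NE [P1→A gives 7>2; P2→P gives 9>1]
(B,R): not NE [P2→P gives 9>2]
(B,S): not NE [P2→P gives 9>7]
(C,P): not NE [P1→B gives 9>8; P2→R gives 9>0]
(C,Q): not NE [P1→A gives 7>3; P2→R gives 9>5]
(C,R): not NE [P1→B gives 8>6]
(C,S): not NE [P1→B gives 8>1; P2→R gives 9>2]

Nash profiles: (B,P)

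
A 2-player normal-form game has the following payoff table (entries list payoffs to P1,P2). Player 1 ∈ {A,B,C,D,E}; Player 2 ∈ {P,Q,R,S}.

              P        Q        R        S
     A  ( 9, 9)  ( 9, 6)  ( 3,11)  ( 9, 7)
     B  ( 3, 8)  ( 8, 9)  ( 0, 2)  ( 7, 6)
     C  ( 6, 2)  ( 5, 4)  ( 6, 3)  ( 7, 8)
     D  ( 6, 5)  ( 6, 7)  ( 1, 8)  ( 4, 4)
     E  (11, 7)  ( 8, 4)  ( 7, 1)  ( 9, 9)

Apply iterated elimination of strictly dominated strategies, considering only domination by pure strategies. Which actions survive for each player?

Survivors P1:{A,E} P2:{P,R,S}

P1 drop B (A beats it: P:9>3 Q:9>8 R:3>0 S:9>7)
P1 drop C (E beats it: P:11>6 Q:8>5 R:7>6 S:9>7)
P1 drop D (A beats it: P:9>6 Q:9>6 R:3>1 S:9>4)
P2 drop Q (P beats it: A:9>6 E:7>4)
P1→{A,E} P2→{P,R,S}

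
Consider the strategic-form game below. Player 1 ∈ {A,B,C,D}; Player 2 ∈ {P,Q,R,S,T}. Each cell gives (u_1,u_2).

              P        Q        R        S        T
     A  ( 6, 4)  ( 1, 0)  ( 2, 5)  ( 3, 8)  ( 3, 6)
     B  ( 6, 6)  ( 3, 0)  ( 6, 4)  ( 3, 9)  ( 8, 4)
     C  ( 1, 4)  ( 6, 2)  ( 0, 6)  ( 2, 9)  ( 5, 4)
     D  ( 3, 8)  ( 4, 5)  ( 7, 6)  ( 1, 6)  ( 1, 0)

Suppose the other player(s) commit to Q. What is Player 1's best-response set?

u_1(A vs Q) = 1
u_1(B vs Q) = 3
u_1(C vs Q) = 6
u_1(D vs Q) = 4
max payoff 6 at {C}

BR_1 = {C}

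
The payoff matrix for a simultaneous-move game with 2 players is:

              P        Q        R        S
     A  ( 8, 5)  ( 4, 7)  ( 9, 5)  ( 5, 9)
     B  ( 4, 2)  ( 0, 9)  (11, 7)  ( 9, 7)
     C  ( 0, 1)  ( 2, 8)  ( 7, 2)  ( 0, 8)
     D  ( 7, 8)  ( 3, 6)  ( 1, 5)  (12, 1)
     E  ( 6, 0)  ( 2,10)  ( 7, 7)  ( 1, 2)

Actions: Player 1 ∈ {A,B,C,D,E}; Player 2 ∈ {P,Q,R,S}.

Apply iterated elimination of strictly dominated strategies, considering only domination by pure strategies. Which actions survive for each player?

Survivors P1:{A,D} P2:{P,Q,S}

P1 drop C (A beats it: P:8>0 Q:4>2 R:9>7 S:5>0)
P1 drop E (A beats it: P:8>6 Q:4>2 R:9>7 S:5>1)
P2 drop R (Q beats it: A:7>5 B:9>7 D:6>5)
P1 drop B (D beats it: P:7>4 Q:3>0 S:12>9)
P1→{A,D} P2→{P,Q,S}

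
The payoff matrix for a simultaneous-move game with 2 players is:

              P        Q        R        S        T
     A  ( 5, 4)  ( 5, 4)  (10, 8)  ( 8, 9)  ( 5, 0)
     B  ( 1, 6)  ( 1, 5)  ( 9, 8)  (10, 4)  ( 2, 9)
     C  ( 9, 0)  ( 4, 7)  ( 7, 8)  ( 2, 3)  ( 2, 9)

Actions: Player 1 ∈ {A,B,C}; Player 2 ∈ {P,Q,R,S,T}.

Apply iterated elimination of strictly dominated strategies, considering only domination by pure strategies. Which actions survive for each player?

P2 drop P (R beats it: A:8>4 B:8>6 C:8>0)
P1 drop C (A beats it: Q:5>4 R:10>7 S:8>2 T:5>2)
P2 drop Q (R beats it: A:8>4 B:8>5)
P1→{A,B} P2→{R,S,T}

IESDS → P1:{A,B} P2:{R,S,T}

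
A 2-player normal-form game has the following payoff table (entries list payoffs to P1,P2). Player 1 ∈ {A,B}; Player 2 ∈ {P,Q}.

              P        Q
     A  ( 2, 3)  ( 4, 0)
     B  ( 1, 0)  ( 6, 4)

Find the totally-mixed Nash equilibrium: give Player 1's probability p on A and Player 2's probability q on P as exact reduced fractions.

P1 indiff ⇒ q·2+(1-q)·4 = q·1+(1-q)·6 ⇒ q(1) = (1-q)(2) ⇒ q = 2/3
P2 indiff ⇒ p·3+(1-p)·0 = p·0+(1-p)·4 ⇒ p(3) = (1-p)(4) ⇒ p = 4/7

P1 mixes 4/7 on A; P2 mixes 2/3 on P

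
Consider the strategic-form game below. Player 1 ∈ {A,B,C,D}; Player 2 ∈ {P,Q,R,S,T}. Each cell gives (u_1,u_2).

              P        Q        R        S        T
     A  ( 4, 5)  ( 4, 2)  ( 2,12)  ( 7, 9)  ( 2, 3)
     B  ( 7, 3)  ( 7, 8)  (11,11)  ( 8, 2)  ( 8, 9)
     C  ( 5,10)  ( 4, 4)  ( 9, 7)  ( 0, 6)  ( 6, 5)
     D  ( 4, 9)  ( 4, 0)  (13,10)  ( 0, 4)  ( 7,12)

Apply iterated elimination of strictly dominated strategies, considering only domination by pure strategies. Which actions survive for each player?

P1 drop A (B beats it: P:7>4 Q:7>4 R:11>2 S:8>7 T:8>2)
P1 drop C (B beats it: P:7>5 Q:7>4 R:11>9 S:8>0 T:8>6)
P2 drop P (R beats it: B:11>3 D:10>9)
P2 drop Q (R beats it: B:11>8 D:10>0)
P2 drop S (R beats it: B:11>2 D:10>4)
P1→{B,D} P2→{R,T}

Remaining: P1:{B,D} P2:{R,T}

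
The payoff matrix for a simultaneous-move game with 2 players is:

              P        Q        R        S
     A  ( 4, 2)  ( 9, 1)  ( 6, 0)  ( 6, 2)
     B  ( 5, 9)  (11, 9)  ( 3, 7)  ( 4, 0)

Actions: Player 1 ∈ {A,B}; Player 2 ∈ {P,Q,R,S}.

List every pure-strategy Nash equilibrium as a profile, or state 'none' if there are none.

(A,P): not NE [P1→B gives 5>4]
(A,Q): not NE [P1→B gives 11>9; P2→S gives 2>1]
(A,R): not NE [P2→S gives 2>0]
(A,S): NE
(B,P): NE
(B,Q): NE
(B,R): not NE [P1→A gives 6>3; P2→Q gives 9>7]
(B,S): not NE [P1→A gives 6>4; P2→Q gives 9>0]

Nash profiles: (A,S), (B,P), (B,Q)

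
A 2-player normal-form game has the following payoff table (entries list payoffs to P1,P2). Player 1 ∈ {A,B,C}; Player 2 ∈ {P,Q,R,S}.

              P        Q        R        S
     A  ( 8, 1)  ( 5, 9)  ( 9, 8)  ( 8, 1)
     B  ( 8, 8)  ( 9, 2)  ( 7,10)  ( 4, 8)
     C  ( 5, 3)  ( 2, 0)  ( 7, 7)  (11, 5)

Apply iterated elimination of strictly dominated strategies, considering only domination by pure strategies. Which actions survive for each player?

IESDS → P1:{A,B} P2:{Q,R}

P2 drop P (R beats it: A:8>1 B:10>8 C:7>3)
P2 drop S (R beats it: A:8>1 B:10>8 C:7>5)
P1 drop C (A beats it: Q:5>2 R:9>7)
P1→{A,B} P2→{Q,R}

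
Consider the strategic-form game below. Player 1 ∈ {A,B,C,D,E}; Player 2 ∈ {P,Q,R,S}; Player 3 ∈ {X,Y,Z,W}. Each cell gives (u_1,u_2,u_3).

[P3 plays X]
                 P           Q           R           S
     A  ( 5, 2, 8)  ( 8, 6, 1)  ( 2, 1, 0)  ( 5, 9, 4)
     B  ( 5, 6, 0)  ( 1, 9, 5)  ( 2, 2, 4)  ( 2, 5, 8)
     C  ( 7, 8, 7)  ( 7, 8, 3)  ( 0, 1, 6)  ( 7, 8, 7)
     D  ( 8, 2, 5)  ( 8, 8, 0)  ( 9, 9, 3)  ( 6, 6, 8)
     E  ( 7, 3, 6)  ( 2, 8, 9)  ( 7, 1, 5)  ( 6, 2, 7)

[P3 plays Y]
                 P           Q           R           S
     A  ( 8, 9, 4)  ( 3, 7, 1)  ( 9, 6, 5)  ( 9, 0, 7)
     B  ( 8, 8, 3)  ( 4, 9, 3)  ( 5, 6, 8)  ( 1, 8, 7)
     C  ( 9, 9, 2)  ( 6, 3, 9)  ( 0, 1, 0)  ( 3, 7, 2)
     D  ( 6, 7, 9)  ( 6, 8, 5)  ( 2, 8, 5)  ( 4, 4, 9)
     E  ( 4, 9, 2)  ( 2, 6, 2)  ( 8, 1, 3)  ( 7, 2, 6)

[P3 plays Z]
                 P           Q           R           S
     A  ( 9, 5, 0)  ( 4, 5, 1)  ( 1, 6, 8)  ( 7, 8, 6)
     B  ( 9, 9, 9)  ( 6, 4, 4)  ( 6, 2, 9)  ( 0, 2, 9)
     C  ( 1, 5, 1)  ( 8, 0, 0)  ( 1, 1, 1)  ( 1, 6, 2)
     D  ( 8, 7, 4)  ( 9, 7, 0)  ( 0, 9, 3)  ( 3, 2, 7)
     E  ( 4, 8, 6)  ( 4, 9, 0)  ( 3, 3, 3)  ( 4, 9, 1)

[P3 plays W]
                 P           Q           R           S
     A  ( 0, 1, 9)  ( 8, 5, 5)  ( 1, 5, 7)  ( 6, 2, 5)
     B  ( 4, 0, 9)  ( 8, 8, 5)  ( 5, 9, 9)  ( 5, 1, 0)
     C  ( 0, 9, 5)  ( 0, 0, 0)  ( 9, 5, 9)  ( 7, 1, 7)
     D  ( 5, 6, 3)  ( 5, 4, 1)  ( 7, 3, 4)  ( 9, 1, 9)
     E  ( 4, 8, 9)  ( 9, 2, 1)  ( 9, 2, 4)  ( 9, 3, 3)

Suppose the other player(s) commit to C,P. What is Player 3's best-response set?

u_3(X vs C,P) = 7
u_3(Y vs C,P) = 2
u_3(Z vs C,P) = 1
u_3(W vs C,P) = 5
max payoff 7 at {X}

BR_3 = {X}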